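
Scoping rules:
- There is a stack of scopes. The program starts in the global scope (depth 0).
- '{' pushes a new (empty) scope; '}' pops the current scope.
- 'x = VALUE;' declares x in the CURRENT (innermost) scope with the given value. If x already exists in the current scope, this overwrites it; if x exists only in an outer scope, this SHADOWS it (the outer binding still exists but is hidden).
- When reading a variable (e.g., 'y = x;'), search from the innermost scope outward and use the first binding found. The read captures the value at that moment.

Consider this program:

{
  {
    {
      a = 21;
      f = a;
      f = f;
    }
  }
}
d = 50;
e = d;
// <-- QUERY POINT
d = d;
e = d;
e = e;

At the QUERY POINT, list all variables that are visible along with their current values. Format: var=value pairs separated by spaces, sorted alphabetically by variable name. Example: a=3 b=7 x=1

Step 1: enter scope (depth=1)
Step 2: enter scope (depth=2)
Step 3: enter scope (depth=3)
Step 4: declare a=21 at depth 3
Step 5: declare f=(read a)=21 at depth 3
Step 6: declare f=(read f)=21 at depth 3
Step 7: exit scope (depth=2)
Step 8: exit scope (depth=1)
Step 9: exit scope (depth=0)
Step 10: declare d=50 at depth 0
Step 11: declare e=(read d)=50 at depth 0
Visible at query point: d=50 e=50

Answer: d=50 e=50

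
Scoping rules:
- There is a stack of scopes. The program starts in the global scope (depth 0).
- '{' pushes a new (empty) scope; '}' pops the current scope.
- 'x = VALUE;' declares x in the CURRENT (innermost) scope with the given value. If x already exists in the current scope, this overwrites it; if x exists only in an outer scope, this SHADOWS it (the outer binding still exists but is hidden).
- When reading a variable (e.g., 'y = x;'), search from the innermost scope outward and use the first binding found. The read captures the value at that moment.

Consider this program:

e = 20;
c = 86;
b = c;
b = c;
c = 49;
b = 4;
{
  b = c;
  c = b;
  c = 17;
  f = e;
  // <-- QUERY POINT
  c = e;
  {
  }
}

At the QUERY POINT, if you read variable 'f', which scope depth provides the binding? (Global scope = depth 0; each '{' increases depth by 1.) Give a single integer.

Answer: 1

Derivation:
Step 1: declare e=20 at depth 0
Step 2: declare c=86 at depth 0
Step 3: declare b=(read c)=86 at depth 0
Step 4: declare b=(read c)=86 at depth 0
Step 5: declare c=49 at depth 0
Step 6: declare b=4 at depth 0
Step 7: enter scope (depth=1)
Step 8: declare b=(read c)=49 at depth 1
Step 9: declare c=(read b)=49 at depth 1
Step 10: declare c=17 at depth 1
Step 11: declare f=(read e)=20 at depth 1
Visible at query point: b=49 c=17 e=20 f=20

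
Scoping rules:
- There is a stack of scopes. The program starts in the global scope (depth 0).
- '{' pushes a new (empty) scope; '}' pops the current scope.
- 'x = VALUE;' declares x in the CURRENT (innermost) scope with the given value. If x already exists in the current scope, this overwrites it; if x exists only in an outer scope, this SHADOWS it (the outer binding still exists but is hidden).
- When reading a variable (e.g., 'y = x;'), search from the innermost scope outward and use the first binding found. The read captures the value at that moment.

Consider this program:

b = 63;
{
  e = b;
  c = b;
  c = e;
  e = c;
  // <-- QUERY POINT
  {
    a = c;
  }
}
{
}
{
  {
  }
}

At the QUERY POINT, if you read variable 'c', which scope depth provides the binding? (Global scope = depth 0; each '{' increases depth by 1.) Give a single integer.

Answer: 1

Derivation:
Step 1: declare b=63 at depth 0
Step 2: enter scope (depth=1)
Step 3: declare e=(read b)=63 at depth 1
Step 4: declare c=(read b)=63 at depth 1
Step 5: declare c=(read e)=63 at depth 1
Step 6: declare e=(read c)=63 at depth 1
Visible at query point: b=63 c=63 e=63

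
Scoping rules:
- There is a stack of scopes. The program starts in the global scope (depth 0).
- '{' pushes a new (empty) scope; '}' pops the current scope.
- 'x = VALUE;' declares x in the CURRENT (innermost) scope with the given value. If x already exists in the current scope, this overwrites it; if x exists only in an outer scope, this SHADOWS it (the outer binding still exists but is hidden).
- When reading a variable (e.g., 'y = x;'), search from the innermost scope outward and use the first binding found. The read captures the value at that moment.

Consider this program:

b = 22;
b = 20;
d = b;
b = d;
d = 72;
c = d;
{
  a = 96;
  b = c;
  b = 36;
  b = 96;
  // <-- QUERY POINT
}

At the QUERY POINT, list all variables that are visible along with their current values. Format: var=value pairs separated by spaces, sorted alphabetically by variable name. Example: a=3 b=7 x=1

Answer: a=96 b=96 c=72 d=72

Derivation:
Step 1: declare b=22 at depth 0
Step 2: declare b=20 at depth 0
Step 3: declare d=(read b)=20 at depth 0
Step 4: declare b=(read d)=20 at depth 0
Step 5: declare d=72 at depth 0
Step 6: declare c=(read d)=72 at depth 0
Step 7: enter scope (depth=1)
Step 8: declare a=96 at depth 1
Step 9: declare b=(read c)=72 at depth 1
Step 10: declare b=36 at depth 1
Step 11: declare b=96 at depth 1
Visible at query point: a=96 b=96 c=72 d=72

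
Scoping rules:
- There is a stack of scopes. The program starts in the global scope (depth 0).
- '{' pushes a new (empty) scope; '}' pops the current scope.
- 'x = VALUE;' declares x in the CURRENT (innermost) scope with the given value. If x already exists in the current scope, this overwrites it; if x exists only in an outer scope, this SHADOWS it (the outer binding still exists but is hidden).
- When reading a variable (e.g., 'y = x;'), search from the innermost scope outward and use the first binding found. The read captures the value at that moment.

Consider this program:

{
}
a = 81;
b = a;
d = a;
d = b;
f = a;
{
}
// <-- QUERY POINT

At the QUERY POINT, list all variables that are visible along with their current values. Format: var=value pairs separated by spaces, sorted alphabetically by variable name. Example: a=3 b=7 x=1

Step 1: enter scope (depth=1)
Step 2: exit scope (depth=0)
Step 3: declare a=81 at depth 0
Step 4: declare b=(read a)=81 at depth 0
Step 5: declare d=(read a)=81 at depth 0
Step 6: declare d=(read b)=81 at depth 0
Step 7: declare f=(read a)=81 at depth 0
Step 8: enter scope (depth=1)
Step 9: exit scope (depth=0)
Visible at query point: a=81 b=81 d=81 f=81

Answer: a=81 b=81 d=81 f=81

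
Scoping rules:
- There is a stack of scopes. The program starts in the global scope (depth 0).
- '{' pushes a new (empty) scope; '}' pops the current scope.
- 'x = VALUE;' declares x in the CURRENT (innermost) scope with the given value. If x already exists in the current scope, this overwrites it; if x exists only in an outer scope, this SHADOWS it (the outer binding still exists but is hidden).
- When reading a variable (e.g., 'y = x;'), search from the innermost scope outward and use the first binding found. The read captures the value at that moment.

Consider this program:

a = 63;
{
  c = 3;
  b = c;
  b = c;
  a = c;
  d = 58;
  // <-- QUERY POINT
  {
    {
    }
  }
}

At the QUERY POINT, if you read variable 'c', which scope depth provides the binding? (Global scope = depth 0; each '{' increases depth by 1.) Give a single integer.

Step 1: declare a=63 at depth 0
Step 2: enter scope (depth=1)
Step 3: declare c=3 at depth 1
Step 4: declare b=(read c)=3 at depth 1
Step 5: declare b=(read c)=3 at depth 1
Step 6: declare a=(read c)=3 at depth 1
Step 7: declare d=58 at depth 1
Visible at query point: a=3 b=3 c=3 d=58

Answer: 1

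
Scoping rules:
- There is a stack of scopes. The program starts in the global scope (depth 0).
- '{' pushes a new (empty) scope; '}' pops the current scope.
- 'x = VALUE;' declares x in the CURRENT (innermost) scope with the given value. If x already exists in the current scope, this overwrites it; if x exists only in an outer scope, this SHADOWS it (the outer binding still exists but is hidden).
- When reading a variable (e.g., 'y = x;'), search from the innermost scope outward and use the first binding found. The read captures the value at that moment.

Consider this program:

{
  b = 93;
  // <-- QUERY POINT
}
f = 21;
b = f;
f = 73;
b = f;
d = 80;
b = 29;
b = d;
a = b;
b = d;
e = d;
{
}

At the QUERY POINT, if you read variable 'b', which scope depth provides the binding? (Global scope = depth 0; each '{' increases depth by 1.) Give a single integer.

Step 1: enter scope (depth=1)
Step 2: declare b=93 at depth 1
Visible at query point: b=93

Answer: 1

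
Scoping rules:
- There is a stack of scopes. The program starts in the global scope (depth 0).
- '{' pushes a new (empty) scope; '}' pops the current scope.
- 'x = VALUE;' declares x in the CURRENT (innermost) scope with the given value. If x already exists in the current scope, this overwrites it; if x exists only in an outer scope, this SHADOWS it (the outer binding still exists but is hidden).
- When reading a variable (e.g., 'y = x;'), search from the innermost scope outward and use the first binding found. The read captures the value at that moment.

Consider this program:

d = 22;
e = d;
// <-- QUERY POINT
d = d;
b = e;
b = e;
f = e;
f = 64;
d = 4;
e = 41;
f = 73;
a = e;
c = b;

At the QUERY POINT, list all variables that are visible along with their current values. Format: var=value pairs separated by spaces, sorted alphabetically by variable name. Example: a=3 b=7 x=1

Step 1: declare d=22 at depth 0
Step 2: declare e=(read d)=22 at depth 0
Visible at query point: d=22 e=22

Answer: d=22 e=22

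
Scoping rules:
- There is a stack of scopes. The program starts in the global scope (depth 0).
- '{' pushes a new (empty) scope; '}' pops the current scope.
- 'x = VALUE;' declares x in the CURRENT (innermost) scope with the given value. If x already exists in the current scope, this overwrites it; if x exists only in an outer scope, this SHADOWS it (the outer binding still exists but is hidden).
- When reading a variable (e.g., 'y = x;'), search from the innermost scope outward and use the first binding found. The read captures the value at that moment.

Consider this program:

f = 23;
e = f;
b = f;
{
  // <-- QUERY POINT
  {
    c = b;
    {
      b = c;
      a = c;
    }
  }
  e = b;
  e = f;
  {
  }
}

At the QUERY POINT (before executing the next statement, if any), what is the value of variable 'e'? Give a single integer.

Answer: 23

Derivation:
Step 1: declare f=23 at depth 0
Step 2: declare e=(read f)=23 at depth 0
Step 3: declare b=(read f)=23 at depth 0
Step 4: enter scope (depth=1)
Visible at query point: b=23 e=23 f=23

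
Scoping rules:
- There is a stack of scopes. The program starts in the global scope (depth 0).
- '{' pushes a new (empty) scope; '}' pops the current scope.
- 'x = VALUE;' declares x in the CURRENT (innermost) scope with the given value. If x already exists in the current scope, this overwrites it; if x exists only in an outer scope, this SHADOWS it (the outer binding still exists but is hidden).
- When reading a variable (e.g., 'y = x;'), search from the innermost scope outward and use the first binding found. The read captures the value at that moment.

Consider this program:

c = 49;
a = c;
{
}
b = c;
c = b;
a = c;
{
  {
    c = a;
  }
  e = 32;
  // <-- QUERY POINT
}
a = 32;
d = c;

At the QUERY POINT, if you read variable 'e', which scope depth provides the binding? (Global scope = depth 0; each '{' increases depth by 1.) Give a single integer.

Answer: 1

Derivation:
Step 1: declare c=49 at depth 0
Step 2: declare a=(read c)=49 at depth 0
Step 3: enter scope (depth=1)
Step 4: exit scope (depth=0)
Step 5: declare b=(read c)=49 at depth 0
Step 6: declare c=(read b)=49 at depth 0
Step 7: declare a=(read c)=49 at depth 0
Step 8: enter scope (depth=1)
Step 9: enter scope (depth=2)
Step 10: declare c=(read a)=49 at depth 2
Step 11: exit scope (depth=1)
Step 12: declare e=32 at depth 1
Visible at query point: a=49 b=49 c=49 e=32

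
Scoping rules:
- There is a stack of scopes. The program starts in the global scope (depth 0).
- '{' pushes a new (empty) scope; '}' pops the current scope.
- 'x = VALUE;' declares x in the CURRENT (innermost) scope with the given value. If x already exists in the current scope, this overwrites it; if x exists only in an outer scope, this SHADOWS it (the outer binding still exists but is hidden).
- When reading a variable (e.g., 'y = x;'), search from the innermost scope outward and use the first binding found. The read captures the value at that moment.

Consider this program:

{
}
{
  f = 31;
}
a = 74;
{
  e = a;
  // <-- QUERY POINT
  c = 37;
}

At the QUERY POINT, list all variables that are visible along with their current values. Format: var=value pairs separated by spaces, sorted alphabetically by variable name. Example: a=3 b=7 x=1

Step 1: enter scope (depth=1)
Step 2: exit scope (depth=0)
Step 3: enter scope (depth=1)
Step 4: declare f=31 at depth 1
Step 5: exit scope (depth=0)
Step 6: declare a=74 at depth 0
Step 7: enter scope (depth=1)
Step 8: declare e=(read a)=74 at depth 1
Visible at query point: a=74 e=74

Answer: a=74 e=74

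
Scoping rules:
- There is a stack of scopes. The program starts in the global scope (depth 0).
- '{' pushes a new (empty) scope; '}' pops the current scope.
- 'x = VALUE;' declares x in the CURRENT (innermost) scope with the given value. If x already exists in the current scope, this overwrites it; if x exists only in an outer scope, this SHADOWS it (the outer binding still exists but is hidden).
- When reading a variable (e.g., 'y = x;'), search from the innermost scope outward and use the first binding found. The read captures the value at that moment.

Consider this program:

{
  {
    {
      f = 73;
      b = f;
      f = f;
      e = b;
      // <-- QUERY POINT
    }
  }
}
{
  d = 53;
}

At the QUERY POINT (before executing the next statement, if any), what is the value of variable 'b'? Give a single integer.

Answer: 73

Derivation:
Step 1: enter scope (depth=1)
Step 2: enter scope (depth=2)
Step 3: enter scope (depth=3)
Step 4: declare f=73 at depth 3
Step 5: declare b=(read f)=73 at depth 3
Step 6: declare f=(read f)=73 at depth 3
Step 7: declare e=(read b)=73 at depth 3
Visible at query point: b=73 e=73 f=73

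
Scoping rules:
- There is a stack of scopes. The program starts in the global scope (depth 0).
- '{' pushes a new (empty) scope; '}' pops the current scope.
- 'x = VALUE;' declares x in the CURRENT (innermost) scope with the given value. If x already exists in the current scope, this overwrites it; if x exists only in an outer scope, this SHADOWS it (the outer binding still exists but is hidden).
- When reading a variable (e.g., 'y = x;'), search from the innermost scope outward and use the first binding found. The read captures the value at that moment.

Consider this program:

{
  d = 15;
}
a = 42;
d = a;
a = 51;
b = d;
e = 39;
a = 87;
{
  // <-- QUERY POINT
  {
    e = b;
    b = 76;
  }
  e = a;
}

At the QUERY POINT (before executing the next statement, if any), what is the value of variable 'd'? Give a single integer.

Step 1: enter scope (depth=1)
Step 2: declare d=15 at depth 1
Step 3: exit scope (depth=0)
Step 4: declare a=42 at depth 0
Step 5: declare d=(read a)=42 at depth 0
Step 6: declare a=51 at depth 0
Step 7: declare b=(read d)=42 at depth 0
Step 8: declare e=39 at depth 0
Step 9: declare a=87 at depth 0
Step 10: enter scope (depth=1)
Visible at query point: a=87 b=42 d=42 e=39

Answer: 42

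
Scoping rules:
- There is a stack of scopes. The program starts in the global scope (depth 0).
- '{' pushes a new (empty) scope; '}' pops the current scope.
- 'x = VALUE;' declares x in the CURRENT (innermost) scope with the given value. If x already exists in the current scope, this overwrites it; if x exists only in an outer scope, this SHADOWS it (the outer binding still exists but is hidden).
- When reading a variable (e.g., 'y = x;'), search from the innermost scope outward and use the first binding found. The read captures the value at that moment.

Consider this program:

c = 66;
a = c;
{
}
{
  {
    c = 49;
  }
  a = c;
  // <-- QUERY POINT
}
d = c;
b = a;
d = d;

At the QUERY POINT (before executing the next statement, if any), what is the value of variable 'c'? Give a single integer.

Step 1: declare c=66 at depth 0
Step 2: declare a=(read c)=66 at depth 0
Step 3: enter scope (depth=1)
Step 4: exit scope (depth=0)
Step 5: enter scope (depth=1)
Step 6: enter scope (depth=2)
Step 7: declare c=49 at depth 2
Step 8: exit scope (depth=1)
Step 9: declare a=(read c)=66 at depth 1
Visible at query point: a=66 c=66

Answer: 66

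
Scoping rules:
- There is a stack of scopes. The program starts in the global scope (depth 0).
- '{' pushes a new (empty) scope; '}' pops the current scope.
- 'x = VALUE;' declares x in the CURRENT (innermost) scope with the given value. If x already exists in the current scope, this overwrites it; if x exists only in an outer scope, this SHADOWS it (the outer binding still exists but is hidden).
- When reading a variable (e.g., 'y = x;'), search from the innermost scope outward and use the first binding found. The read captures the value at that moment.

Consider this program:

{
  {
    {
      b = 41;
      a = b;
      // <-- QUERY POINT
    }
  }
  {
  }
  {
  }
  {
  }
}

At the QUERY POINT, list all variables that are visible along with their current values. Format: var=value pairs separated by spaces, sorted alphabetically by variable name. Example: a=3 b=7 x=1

Step 1: enter scope (depth=1)
Step 2: enter scope (depth=2)
Step 3: enter scope (depth=3)
Step 4: declare b=41 at depth 3
Step 5: declare a=(read b)=41 at depth 3
Visible at query point: a=41 b=41

Answer: a=41 b=41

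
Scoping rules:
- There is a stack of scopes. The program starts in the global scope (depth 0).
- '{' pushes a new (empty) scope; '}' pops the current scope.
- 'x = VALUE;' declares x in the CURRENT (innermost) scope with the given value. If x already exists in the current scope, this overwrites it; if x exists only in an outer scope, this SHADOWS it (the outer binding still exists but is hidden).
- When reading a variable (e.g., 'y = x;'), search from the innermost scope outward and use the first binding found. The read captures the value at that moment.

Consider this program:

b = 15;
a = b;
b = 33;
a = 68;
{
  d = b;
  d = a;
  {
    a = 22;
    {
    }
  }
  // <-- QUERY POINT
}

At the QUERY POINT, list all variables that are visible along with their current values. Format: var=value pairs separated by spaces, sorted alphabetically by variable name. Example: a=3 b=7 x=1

Step 1: declare b=15 at depth 0
Step 2: declare a=(read b)=15 at depth 0
Step 3: declare b=33 at depth 0
Step 4: declare a=68 at depth 0
Step 5: enter scope (depth=1)
Step 6: declare d=(read b)=33 at depth 1
Step 7: declare d=(read a)=68 at depth 1
Step 8: enter scope (depth=2)
Step 9: declare a=22 at depth 2
Step 10: enter scope (depth=3)
Step 11: exit scope (depth=2)
Step 12: exit scope (depth=1)
Visible at query point: a=68 b=33 d=68

Answer: a=68 b=33 d=68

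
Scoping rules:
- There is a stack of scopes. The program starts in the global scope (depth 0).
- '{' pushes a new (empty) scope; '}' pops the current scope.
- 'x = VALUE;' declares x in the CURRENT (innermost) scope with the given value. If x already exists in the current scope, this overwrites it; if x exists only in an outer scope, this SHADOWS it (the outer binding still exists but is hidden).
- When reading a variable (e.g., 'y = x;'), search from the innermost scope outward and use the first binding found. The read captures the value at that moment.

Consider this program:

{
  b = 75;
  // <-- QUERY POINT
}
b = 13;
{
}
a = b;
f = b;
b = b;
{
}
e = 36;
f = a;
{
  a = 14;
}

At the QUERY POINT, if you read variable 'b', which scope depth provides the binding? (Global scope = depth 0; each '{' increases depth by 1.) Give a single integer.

Step 1: enter scope (depth=1)
Step 2: declare b=75 at depth 1
Visible at query point: b=75

Answer: 1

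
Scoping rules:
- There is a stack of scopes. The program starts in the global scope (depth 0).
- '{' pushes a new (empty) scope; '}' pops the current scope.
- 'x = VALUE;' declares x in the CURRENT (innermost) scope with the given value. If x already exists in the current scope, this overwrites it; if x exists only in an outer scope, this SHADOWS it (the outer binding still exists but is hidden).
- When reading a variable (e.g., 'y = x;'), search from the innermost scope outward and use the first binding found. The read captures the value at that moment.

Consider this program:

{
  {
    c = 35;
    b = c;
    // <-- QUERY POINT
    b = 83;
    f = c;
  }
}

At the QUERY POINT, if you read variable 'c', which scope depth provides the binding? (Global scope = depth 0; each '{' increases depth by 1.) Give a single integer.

Answer: 2

Derivation:
Step 1: enter scope (depth=1)
Step 2: enter scope (depth=2)
Step 3: declare c=35 at depth 2
Step 4: declare b=(read c)=35 at depth 2
Visible at query point: b=35 c=35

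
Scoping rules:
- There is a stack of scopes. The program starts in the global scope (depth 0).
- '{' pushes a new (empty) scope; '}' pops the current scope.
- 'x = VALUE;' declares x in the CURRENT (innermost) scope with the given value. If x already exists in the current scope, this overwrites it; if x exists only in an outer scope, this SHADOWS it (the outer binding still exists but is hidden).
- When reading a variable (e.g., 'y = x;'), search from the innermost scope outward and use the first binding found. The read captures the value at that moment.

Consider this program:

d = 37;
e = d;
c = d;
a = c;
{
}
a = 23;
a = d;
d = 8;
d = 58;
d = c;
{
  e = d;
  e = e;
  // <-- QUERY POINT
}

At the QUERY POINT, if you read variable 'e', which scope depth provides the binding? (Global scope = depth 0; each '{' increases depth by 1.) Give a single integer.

Step 1: declare d=37 at depth 0
Step 2: declare e=(read d)=37 at depth 0
Step 3: declare c=(read d)=37 at depth 0
Step 4: declare a=(read c)=37 at depth 0
Step 5: enter scope (depth=1)
Step 6: exit scope (depth=0)
Step 7: declare a=23 at depth 0
Step 8: declare a=(read d)=37 at depth 0
Step 9: declare d=8 at depth 0
Step 10: declare d=58 at depth 0
Step 11: declare d=(read c)=37 at depth 0
Step 12: enter scope (depth=1)
Step 13: declare e=(read d)=37 at depth 1
Step 14: declare e=(read e)=37 at depth 1
Visible at query point: a=37 c=37 d=37 e=37

Answer: 1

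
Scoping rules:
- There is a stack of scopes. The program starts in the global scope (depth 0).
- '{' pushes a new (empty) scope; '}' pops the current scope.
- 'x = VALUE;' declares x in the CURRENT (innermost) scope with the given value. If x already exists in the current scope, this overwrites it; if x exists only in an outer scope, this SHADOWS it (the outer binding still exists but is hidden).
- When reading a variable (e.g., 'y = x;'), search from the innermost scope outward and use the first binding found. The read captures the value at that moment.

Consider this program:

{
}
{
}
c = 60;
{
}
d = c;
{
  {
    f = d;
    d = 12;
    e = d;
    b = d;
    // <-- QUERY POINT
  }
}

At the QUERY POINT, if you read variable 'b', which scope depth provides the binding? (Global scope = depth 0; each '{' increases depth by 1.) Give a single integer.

Step 1: enter scope (depth=1)
Step 2: exit scope (depth=0)
Step 3: enter scope (depth=1)
Step 4: exit scope (depth=0)
Step 5: declare c=60 at depth 0
Step 6: enter scope (depth=1)
Step 7: exit scope (depth=0)
Step 8: declare d=(read c)=60 at depth 0
Step 9: enter scope (depth=1)
Step 10: enter scope (depth=2)
Step 11: declare f=(read d)=60 at depth 2
Step 12: declare d=12 at depth 2
Step 13: declare e=(read d)=12 at depth 2
Step 14: declare b=(read d)=12 at depth 2
Visible at query point: b=12 c=60 d=12 e=12 f=60

Answer: 2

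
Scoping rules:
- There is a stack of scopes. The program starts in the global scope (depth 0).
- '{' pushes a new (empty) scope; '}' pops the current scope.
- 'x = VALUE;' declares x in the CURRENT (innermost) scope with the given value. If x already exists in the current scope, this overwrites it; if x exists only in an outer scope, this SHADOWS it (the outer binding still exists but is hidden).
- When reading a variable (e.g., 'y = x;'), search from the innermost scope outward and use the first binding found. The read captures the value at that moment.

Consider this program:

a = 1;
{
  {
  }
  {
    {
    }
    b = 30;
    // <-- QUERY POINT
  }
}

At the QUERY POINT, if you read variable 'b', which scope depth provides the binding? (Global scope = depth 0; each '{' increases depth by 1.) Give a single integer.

Step 1: declare a=1 at depth 0
Step 2: enter scope (depth=1)
Step 3: enter scope (depth=2)
Step 4: exit scope (depth=1)
Step 5: enter scope (depth=2)
Step 6: enter scope (depth=3)
Step 7: exit scope (depth=2)
Step 8: declare b=30 at depth 2
Visible at query point: a=1 b=30

Answer: 2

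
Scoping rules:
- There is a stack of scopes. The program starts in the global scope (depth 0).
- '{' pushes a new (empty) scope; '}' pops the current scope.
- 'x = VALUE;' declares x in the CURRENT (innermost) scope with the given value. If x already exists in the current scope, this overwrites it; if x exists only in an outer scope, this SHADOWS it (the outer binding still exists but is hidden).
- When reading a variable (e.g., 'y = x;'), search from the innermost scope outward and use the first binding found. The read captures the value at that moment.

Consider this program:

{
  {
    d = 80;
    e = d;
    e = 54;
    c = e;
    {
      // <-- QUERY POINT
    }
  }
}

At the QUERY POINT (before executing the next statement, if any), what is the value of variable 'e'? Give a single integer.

Step 1: enter scope (depth=1)
Step 2: enter scope (depth=2)
Step 3: declare d=80 at depth 2
Step 4: declare e=(read d)=80 at depth 2
Step 5: declare e=54 at depth 2
Step 6: declare c=(read e)=54 at depth 2
Step 7: enter scope (depth=3)
Visible at query point: c=54 d=80 e=54

Answer: 54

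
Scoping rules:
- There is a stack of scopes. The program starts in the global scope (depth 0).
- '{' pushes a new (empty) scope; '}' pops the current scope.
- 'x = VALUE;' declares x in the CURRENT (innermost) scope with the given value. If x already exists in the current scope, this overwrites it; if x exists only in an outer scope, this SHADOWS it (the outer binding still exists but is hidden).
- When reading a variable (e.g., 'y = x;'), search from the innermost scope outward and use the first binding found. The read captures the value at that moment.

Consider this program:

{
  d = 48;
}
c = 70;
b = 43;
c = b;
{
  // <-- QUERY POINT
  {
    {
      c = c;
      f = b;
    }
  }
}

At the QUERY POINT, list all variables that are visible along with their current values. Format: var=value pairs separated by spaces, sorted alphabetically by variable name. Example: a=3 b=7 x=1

Step 1: enter scope (depth=1)
Step 2: declare d=48 at depth 1
Step 3: exit scope (depth=0)
Step 4: declare c=70 at depth 0
Step 5: declare b=43 at depth 0
Step 6: declare c=(read b)=43 at depth 0
Step 7: enter scope (depth=1)
Visible at query point: b=43 c=43

Answer: b=43 c=43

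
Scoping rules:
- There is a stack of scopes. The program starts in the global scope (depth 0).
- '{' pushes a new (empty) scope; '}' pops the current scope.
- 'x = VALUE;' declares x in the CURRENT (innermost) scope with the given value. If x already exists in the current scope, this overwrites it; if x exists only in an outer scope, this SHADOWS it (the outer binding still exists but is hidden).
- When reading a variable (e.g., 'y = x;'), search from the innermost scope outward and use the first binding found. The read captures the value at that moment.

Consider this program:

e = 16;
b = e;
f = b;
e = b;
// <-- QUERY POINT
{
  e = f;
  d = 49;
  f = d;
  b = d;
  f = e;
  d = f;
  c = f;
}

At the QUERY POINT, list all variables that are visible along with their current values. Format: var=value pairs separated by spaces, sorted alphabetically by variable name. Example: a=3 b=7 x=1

Step 1: declare e=16 at depth 0
Step 2: declare b=(read e)=16 at depth 0
Step 3: declare f=(read b)=16 at depth 0
Step 4: declare e=(read b)=16 at depth 0
Visible at query point: b=16 e=16 f=16

Answer: b=16 e=16 f=16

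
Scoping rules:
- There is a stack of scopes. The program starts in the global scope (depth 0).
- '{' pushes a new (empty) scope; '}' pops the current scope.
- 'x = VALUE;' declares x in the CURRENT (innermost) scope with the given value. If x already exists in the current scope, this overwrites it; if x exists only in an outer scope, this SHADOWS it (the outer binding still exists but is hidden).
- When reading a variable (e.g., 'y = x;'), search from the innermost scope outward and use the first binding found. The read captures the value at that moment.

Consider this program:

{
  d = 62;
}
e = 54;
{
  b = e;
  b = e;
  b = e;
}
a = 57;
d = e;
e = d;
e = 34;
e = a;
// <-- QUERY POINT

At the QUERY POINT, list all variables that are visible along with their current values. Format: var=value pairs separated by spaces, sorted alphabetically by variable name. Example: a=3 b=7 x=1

Answer: a=57 d=54 e=57

Derivation:
Step 1: enter scope (depth=1)
Step 2: declare d=62 at depth 1
Step 3: exit scope (depth=0)
Step 4: declare e=54 at depth 0
Step 5: enter scope (depth=1)
Step 6: declare b=(read e)=54 at depth 1
Step 7: declare b=(read e)=54 at depth 1
Step 8: declare b=(read e)=54 at depth 1
Step 9: exit scope (depth=0)
Step 10: declare a=57 at depth 0
Step 11: declare d=(read e)=54 at depth 0
Step 12: declare e=(read d)=54 at depth 0
Step 13: declare e=34 at depth 0
Step 14: declare e=(read a)=57 at depth 0
Visible at query point: a=57 d=54 e=57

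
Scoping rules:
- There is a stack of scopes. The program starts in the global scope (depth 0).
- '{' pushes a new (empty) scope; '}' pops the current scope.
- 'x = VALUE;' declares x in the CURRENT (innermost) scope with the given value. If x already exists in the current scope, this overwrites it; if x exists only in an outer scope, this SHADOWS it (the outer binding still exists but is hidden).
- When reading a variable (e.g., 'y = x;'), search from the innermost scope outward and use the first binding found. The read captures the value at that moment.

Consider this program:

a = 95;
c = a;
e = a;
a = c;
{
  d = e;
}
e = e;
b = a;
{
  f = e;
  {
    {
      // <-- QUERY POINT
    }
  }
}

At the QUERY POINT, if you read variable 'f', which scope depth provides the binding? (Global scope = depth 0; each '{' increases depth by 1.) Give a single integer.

Step 1: declare a=95 at depth 0
Step 2: declare c=(read a)=95 at depth 0
Step 3: declare e=(read a)=95 at depth 0
Step 4: declare a=(read c)=95 at depth 0
Step 5: enter scope (depth=1)
Step 6: declare d=(read e)=95 at depth 1
Step 7: exit scope (depth=0)
Step 8: declare e=(read e)=95 at depth 0
Step 9: declare b=(read a)=95 at depth 0
Step 10: enter scope (depth=1)
Step 11: declare f=(read e)=95 at depth 1
Step 12: enter scope (depth=2)
Step 13: enter scope (depth=3)
Visible at query point: a=95 b=95 c=95 e=95 f=95

Answer: 1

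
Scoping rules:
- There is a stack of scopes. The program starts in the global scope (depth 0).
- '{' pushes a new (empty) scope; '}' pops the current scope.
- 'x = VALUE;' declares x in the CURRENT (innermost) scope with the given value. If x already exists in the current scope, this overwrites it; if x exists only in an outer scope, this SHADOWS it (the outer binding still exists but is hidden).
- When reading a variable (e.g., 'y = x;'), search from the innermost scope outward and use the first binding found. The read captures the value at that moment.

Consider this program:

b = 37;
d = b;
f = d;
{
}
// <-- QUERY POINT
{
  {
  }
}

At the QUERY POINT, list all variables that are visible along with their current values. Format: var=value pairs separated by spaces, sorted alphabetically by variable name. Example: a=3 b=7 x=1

Answer: b=37 d=37 f=37

Derivation:
Step 1: declare b=37 at depth 0
Step 2: declare d=(read b)=37 at depth 0
Step 3: declare f=(read d)=37 at depth 0
Step 4: enter scope (depth=1)
Step 5: exit scope (depth=0)
Visible at query point: b=37 d=37 f=37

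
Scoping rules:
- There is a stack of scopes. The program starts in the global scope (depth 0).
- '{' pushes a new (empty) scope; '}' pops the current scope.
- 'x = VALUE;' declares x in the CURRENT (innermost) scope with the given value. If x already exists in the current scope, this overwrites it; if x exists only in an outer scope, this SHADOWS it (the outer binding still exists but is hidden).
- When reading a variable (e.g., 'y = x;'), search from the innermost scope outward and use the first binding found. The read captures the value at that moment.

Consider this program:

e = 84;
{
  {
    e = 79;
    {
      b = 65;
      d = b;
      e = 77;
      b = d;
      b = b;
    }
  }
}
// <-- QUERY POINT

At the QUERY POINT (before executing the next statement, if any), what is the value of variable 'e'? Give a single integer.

Answer: 84

Derivation:
Step 1: declare e=84 at depth 0
Step 2: enter scope (depth=1)
Step 3: enter scope (depth=2)
Step 4: declare e=79 at depth 2
Step 5: enter scope (depth=3)
Step 6: declare b=65 at depth 3
Step 7: declare d=(read b)=65 at depth 3
Step 8: declare e=77 at depth 3
Step 9: declare b=(read d)=65 at depth 3
Step 10: declare b=(read b)=65 at depth 3
Step 11: exit scope (depth=2)
Step 12: exit scope (depth=1)
Step 13: exit scope (depth=0)
Visible at query point: e=84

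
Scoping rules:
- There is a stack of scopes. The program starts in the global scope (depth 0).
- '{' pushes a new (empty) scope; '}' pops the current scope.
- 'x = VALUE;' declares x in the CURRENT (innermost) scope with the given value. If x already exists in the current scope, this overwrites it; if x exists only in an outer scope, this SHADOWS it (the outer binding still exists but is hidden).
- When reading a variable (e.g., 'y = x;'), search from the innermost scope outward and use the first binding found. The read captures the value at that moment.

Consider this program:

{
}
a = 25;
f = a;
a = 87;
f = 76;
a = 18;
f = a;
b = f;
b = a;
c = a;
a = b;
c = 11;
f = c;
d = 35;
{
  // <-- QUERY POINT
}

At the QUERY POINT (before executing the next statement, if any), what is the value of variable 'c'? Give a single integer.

Step 1: enter scope (depth=1)
Step 2: exit scope (depth=0)
Step 3: declare a=25 at depth 0
Step 4: declare f=(read a)=25 at depth 0
Step 5: declare a=87 at depth 0
Step 6: declare f=76 at depth 0
Step 7: declare a=18 at depth 0
Step 8: declare f=(read a)=18 at depth 0
Step 9: declare b=(read f)=18 at depth 0
Step 10: declare b=(read a)=18 at depth 0
Step 11: declare c=(read a)=18 at depth 0
Step 12: declare a=(read b)=18 at depth 0
Step 13: declare c=11 at depth 0
Step 14: declare f=(read c)=11 at depth 0
Step 15: declare d=35 at depth 0
Step 16: enter scope (depth=1)
Visible at query point: a=18 b=18 c=11 d=35 f=11

Answer: 11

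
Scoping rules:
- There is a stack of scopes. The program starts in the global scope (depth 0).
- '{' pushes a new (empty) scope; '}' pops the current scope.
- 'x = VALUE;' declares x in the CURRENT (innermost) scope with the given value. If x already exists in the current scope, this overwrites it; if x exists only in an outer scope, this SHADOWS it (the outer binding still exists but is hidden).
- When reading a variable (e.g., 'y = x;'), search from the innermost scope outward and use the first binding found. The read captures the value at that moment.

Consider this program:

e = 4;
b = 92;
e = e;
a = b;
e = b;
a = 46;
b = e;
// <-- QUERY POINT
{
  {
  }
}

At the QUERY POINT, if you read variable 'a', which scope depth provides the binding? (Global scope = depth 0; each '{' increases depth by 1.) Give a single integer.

Answer: 0

Derivation:
Step 1: declare e=4 at depth 0
Step 2: declare b=92 at depth 0
Step 3: declare e=(read e)=4 at depth 0
Step 4: declare a=(read b)=92 at depth 0
Step 5: declare e=(read b)=92 at depth 0
Step 6: declare a=46 at depth 0
Step 7: declare b=(read e)=92 at depth 0
Visible at query point: a=46 b=92 e=92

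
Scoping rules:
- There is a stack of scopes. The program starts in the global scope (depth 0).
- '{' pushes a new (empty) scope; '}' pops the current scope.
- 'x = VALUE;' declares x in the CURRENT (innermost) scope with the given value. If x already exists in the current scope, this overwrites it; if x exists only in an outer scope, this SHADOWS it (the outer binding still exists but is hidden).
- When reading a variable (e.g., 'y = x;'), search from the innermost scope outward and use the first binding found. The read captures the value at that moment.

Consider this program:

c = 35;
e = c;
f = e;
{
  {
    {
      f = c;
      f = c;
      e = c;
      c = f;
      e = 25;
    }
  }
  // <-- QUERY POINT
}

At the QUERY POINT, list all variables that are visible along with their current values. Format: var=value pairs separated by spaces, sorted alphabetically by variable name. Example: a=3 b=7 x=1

Answer: c=35 e=35 f=35

Derivation:
Step 1: declare c=35 at depth 0
Step 2: declare e=(read c)=35 at depth 0
Step 3: declare f=(read e)=35 at depth 0
Step 4: enter scope (depth=1)
Step 5: enter scope (depth=2)
Step 6: enter scope (depth=3)
Step 7: declare f=(read c)=35 at depth 3
Step 8: declare f=(read c)=35 at depth 3
Step 9: declare e=(read c)=35 at depth 3
Step 10: declare c=(read f)=35 at depth 3
Step 11: declare e=25 at depth 3
Step 12: exit scope (depth=2)
Step 13: exit scope (depth=1)
Visible at query point: c=35 e=35 f=35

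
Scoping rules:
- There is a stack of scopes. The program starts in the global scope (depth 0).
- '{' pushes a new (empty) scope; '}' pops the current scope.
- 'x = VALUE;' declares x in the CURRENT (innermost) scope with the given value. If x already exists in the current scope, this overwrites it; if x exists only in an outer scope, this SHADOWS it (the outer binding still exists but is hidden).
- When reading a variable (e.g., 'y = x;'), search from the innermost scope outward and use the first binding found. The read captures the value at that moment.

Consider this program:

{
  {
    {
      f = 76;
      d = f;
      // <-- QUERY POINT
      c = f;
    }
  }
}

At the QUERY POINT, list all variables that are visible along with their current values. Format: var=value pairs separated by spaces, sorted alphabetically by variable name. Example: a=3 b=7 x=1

Step 1: enter scope (depth=1)
Step 2: enter scope (depth=2)
Step 3: enter scope (depth=3)
Step 4: declare f=76 at depth 3
Step 5: declare d=(read f)=76 at depth 3
Visible at query point: d=76 f=76

Answer: d=76 f=76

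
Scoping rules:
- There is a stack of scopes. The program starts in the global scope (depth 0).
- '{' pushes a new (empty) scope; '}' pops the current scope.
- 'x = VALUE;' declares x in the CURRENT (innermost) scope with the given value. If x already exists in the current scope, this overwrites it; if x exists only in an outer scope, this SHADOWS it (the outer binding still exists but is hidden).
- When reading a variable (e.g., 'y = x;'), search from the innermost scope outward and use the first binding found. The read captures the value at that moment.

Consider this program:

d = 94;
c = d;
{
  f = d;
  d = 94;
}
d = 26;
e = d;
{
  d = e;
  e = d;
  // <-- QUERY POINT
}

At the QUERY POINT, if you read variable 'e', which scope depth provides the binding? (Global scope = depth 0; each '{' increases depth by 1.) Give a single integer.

Step 1: declare d=94 at depth 0
Step 2: declare c=(read d)=94 at depth 0
Step 3: enter scope (depth=1)
Step 4: declare f=(read d)=94 at depth 1
Step 5: declare d=94 at depth 1
Step 6: exit scope (depth=0)
Step 7: declare d=26 at depth 0
Step 8: declare e=(read d)=26 at depth 0
Step 9: enter scope (depth=1)
Step 10: declare d=(read e)=26 at depth 1
Step 11: declare e=(read d)=26 at depth 1
Visible at query point: c=94 d=26 e=26

Answer: 1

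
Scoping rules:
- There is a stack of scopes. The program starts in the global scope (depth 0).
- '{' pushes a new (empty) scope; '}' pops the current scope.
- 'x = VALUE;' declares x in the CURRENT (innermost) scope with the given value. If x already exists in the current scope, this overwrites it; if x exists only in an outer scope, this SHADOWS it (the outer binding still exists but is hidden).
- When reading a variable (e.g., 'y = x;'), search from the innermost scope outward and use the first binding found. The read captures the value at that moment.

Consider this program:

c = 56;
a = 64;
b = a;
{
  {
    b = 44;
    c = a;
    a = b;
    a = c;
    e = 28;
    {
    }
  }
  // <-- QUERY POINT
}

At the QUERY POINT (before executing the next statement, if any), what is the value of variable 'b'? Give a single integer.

Step 1: declare c=56 at depth 0
Step 2: declare a=64 at depth 0
Step 3: declare b=(read a)=64 at depth 0
Step 4: enter scope (depth=1)
Step 5: enter scope (depth=2)
Step 6: declare b=44 at depth 2
Step 7: declare c=(read a)=64 at depth 2
Step 8: declare a=(read b)=44 at depth 2
Step 9: declare a=(read c)=64 at depth 2
Step 10: declare e=28 at depth 2
Step 11: enter scope (depth=3)
Step 12: exit scope (depth=2)
Step 13: exit scope (depth=1)
Visible at query point: a=64 b=64 c=56

Answer: 64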